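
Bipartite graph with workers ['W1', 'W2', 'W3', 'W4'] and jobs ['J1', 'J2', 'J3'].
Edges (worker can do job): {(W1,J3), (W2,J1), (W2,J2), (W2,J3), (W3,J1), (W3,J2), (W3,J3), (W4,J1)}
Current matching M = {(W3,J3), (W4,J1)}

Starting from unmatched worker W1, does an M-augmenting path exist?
Yes: W1 → J3 → W3 → J2

An M-augmenting path alternates non-matching / matching edges, starting and ending at unmatched vertices.
Path: W1 → J3 → W3 → J2
(J2 is unmatched in M, so the path is augmenting.)
Flipping edges along this path would increase |M| from 2 to 3.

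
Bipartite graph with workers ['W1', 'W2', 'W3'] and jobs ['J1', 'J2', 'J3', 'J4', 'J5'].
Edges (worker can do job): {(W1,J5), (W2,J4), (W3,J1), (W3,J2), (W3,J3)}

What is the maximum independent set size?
Maximum independent set = 5

By König's theorem:
- Min vertex cover = Max matching = 3
- Max independent set = Total vertices - Min vertex cover
- Max independent set = 8 - 3 = 5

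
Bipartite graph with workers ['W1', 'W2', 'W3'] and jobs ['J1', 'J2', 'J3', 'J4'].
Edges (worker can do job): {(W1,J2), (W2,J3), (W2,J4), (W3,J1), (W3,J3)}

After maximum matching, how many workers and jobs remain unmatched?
Unmatched: 0 workers, 1 jobs

Maximum matching size: 3
Workers: 3 total, 3 matched, 0 unmatched
Jobs: 4 total, 3 matched, 1 unmatched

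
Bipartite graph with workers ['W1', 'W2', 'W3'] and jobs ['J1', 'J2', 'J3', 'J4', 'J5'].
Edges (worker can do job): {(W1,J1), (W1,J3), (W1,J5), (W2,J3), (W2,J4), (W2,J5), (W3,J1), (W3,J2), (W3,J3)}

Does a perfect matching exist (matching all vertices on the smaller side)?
Yes, perfect matching exists (size 3)

Perfect matching: {(W1,J5), (W2,J4), (W3,J3)}
All 3 vertices on the smaller side are matched.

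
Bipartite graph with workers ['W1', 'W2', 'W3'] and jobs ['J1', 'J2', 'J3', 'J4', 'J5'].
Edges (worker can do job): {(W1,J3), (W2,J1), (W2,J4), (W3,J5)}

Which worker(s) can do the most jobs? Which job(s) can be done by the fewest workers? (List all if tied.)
Most versatile: W2 (2 jobs); Least covered: J2 (0 workers)

Worker degrees (jobs they can do): W1:1, W2:2, W3:1
Job degrees (workers who can do it): J1:1, J2:0, J3:1, J4:1, J5:1

Maximum worker degree is 2, achieved by: W2
Minimum job degree is 0, achieved by: J2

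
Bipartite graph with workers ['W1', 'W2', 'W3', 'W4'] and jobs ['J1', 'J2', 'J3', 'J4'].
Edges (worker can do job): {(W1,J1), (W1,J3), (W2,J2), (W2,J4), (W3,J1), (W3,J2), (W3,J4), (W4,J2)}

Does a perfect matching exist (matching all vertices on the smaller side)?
Yes, perfect matching exists (size 4)

Perfect matching: {(W1,J3), (W2,J4), (W3,J1), (W4,J2)}
All 4 vertices on the smaller side are matched.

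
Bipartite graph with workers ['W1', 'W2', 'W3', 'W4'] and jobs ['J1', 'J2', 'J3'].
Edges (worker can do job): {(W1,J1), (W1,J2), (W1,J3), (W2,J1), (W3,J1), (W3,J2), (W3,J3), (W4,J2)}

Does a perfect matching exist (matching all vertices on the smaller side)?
Yes, perfect matching exists (size 3)

Perfect matching: {(W1,J1), (W3,J3), (W4,J2)}
All 3 vertices on the smaller side are matched.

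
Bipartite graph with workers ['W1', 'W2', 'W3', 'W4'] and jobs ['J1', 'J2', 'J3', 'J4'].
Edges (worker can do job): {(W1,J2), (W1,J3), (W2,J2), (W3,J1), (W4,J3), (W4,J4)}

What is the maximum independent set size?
Maximum independent set = 4

By König's theorem:
- Min vertex cover = Max matching = 4
- Max independent set = Total vertices - Min vertex cover
- Max independent set = 8 - 4 = 4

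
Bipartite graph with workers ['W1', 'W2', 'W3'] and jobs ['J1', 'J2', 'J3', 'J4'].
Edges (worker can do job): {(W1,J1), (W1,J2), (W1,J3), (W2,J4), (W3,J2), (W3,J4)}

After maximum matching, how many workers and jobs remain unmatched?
Unmatched: 0 workers, 1 jobs

Maximum matching size: 3
Workers: 3 total, 3 matched, 0 unmatched
Jobs: 4 total, 3 matched, 1 unmatched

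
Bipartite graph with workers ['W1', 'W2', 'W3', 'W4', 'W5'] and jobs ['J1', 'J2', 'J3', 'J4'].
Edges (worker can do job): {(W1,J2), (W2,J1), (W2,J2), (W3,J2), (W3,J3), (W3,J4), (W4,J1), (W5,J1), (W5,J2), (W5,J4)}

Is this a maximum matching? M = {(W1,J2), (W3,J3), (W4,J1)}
No, size 3 is not maximum

Proposed matching has size 3.
Maximum matching size for this graph: 4.

This is NOT maximum - can be improved to size 4.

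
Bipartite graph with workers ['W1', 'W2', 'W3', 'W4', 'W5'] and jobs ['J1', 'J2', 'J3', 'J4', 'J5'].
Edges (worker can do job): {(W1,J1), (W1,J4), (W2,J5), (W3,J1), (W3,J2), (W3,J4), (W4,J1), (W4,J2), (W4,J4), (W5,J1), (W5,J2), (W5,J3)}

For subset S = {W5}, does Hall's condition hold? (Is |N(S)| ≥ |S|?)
Yes: |N(S)| = 3, |S| = 1

Subset S = {W5}
Neighbors N(S) = {J1, J2, J3}

|N(S)| = 3, |S| = 1
Hall's condition: |N(S)| ≥ |S| is satisfied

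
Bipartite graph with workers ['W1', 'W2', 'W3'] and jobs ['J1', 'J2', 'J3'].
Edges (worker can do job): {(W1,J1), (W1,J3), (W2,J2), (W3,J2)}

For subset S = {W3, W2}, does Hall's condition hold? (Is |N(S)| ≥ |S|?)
No: |N(S)| = 1, |S| = 2

Subset S = {W3, W2}
Neighbors N(S) = {J2}

|N(S)| = 1, |S| = 2
Hall's condition: |N(S)| ≥ |S| is NOT satisfied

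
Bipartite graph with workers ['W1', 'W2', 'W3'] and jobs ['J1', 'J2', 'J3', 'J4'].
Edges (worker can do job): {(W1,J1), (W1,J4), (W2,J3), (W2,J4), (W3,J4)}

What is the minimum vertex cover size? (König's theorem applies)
Minimum vertex cover size = 3

By König's theorem: in bipartite graphs,
min vertex cover = max matching = 3

Maximum matching has size 3, so minimum vertex cover also has size 3.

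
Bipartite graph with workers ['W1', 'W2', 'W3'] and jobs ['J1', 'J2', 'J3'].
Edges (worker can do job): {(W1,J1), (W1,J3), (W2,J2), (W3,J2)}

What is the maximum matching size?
Maximum matching size = 2

Maximum matching: {(W1,J1), (W3,J2)}
Size: 2

This assigns 2 workers to 2 distinct jobs.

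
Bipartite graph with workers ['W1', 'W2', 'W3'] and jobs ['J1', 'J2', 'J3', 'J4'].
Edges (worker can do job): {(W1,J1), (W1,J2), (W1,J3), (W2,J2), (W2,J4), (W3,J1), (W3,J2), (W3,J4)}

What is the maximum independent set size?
Maximum independent set = 4

By König's theorem:
- Min vertex cover = Max matching = 3
- Max independent set = Total vertices - Min vertex cover
- Max independent set = 7 - 3 = 4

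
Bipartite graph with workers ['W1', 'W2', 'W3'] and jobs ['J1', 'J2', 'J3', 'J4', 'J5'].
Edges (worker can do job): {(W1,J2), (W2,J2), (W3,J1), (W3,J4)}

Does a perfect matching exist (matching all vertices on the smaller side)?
No, maximum matching has size 2 < 3

Maximum matching has size 2, need 3 for perfect matching.
Unmatched workers: ['W2']
Unmatched jobs: ['J3', 'J5', 'J4']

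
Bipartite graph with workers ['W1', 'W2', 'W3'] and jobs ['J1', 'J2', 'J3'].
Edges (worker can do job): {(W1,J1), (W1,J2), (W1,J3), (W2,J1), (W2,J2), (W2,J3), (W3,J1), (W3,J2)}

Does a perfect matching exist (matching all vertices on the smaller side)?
Yes, perfect matching exists (size 3)

Perfect matching: {(W1,J2), (W2,J3), (W3,J1)}
All 3 vertices on the smaller side are matched.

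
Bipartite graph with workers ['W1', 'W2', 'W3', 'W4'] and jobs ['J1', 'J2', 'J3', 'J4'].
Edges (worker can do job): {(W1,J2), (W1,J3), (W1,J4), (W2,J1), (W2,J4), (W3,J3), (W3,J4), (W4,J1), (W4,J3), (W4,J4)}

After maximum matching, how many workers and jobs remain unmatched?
Unmatched: 0 workers, 0 jobs

Maximum matching size: 4
Workers: 4 total, 4 matched, 0 unmatched
Jobs: 4 total, 4 matched, 0 unmatched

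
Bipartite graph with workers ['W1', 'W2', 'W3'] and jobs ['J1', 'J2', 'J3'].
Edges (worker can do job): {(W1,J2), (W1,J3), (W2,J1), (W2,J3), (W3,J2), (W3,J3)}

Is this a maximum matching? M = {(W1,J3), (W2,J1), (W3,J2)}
Yes, size 3 is maximum

Proposed matching has size 3.
Maximum matching size for this graph: 3.

This is a maximum matching.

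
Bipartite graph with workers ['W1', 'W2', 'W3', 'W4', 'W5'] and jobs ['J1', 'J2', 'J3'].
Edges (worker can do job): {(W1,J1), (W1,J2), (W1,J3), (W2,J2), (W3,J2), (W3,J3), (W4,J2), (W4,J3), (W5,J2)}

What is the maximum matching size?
Maximum matching size = 3

Maximum matching: {(W1,J1), (W3,J3), (W5,J2)}
Size: 3

This assigns 3 workers to 3 distinct jobs.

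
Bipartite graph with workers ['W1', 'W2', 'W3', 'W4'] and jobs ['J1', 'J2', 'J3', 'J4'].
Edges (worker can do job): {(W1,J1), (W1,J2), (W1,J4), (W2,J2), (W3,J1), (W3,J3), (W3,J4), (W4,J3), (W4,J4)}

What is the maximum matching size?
Maximum matching size = 4

Maximum matching: {(W1,J4), (W2,J2), (W3,J1), (W4,J3)}
Size: 4

This assigns 4 workers to 4 distinct jobs.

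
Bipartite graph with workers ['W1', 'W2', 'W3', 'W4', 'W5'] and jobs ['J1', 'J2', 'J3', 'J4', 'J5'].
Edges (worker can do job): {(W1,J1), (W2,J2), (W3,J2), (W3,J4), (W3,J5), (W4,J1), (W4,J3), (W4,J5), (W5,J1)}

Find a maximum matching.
Matching: {(W2,J2), (W3,J4), (W4,J5), (W5,J1)}

Maximum matching (size 4):
  W2 → J2
  W3 → J4
  W4 → J5
  W5 → J1

Each worker is assigned to at most one job, and each job to at most one worker.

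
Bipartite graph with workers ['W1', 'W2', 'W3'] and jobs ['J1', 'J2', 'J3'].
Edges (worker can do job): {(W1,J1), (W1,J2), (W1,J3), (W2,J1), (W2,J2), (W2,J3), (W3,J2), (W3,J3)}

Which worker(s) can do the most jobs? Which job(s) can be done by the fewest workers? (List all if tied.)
Most versatile: W1, W2 (3 jobs); Least covered: J1 (2 workers)

Worker degrees (jobs they can do): W1:3, W2:3, W3:2
Job degrees (workers who can do it): J1:2, J2:3, J3:3

Maximum worker degree is 3, achieved by: W1, W2
Minimum job degree is 2, achieved by: J1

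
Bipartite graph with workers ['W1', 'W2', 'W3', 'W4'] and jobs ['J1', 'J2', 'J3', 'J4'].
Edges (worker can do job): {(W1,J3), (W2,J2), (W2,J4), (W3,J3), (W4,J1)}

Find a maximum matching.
Matching: {(W2,J2), (W3,J3), (W4,J1)}

Maximum matching (size 3):
  W2 → J2
  W3 → J3
  W4 → J1

Each worker is assigned to at most one job, and each job to at most one worker.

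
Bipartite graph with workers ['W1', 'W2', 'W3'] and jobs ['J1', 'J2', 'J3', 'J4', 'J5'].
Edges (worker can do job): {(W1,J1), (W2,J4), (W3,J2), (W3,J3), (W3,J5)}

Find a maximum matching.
Matching: {(W1,J1), (W2,J4), (W3,J2)}

Maximum matching (size 3):
  W1 → J1
  W2 → J4
  W3 → J2

Each worker is assigned to at most one job, and each job to at most one worker.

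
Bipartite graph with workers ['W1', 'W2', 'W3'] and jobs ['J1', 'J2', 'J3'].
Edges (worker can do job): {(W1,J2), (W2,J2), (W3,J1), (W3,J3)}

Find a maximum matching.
Matching: {(W1,J2), (W3,J3)}

Maximum matching (size 2):
  W1 → J2
  W3 → J3

Each worker is assigned to at most one job, and each job to at most one worker.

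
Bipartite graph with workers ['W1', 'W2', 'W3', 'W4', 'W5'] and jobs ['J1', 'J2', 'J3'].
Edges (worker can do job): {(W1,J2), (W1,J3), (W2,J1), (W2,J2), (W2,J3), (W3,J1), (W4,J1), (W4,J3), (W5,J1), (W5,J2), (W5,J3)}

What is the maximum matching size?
Maximum matching size = 3

Maximum matching: {(W3,J1), (W4,J3), (W5,J2)}
Size: 3

This assigns 3 workers to 3 distinct jobs.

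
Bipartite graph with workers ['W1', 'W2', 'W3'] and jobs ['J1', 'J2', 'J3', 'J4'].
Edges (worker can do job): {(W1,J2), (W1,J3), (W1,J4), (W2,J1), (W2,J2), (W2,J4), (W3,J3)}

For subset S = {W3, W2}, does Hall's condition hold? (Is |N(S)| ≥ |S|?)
Yes: |N(S)| = 4, |S| = 2

Subset S = {W3, W2}
Neighbors N(S) = {J1, J2, J3, J4}

|N(S)| = 4, |S| = 2
Hall's condition: |N(S)| ≥ |S| is satisfied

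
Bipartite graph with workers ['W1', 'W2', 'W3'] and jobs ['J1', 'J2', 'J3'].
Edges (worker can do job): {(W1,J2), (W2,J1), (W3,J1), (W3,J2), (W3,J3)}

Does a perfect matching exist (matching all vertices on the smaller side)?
Yes, perfect matching exists (size 3)

Perfect matching: {(W1,J2), (W2,J1), (W3,J3)}
All 3 vertices on the smaller side are matched.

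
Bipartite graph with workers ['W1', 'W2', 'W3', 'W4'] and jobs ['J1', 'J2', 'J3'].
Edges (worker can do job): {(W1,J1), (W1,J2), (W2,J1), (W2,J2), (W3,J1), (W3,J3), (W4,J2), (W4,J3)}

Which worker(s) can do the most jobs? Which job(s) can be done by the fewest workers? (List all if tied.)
Most versatile: W1, W2, W3, W4 (2 jobs); Least covered: J3 (2 workers)

Worker degrees (jobs they can do): W1:2, W2:2, W3:2, W4:2
Job degrees (workers who can do it): J1:3, J2:3, J3:2

Maximum worker degree is 2, achieved by: W1, W2, W3, W4
Minimum job degree is 2, achieved by: J3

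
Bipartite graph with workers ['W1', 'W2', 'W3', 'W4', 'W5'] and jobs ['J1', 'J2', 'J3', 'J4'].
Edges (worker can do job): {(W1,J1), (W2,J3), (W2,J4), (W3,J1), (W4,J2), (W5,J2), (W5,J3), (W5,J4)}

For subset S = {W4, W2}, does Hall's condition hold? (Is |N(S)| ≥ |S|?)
Yes: |N(S)| = 3, |S| = 2

Subset S = {W4, W2}
Neighbors N(S) = {J2, J3, J4}

|N(S)| = 3, |S| = 2
Hall's condition: |N(S)| ≥ |S| is satisfied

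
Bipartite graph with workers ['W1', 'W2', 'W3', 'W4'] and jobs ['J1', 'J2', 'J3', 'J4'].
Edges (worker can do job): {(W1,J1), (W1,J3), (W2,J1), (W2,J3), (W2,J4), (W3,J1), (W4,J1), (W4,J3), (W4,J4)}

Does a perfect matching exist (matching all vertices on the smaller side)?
No, maximum matching has size 3 < 4

Maximum matching has size 3, need 4 for perfect matching.
Unmatched workers: ['W2']
Unmatched jobs: ['J2']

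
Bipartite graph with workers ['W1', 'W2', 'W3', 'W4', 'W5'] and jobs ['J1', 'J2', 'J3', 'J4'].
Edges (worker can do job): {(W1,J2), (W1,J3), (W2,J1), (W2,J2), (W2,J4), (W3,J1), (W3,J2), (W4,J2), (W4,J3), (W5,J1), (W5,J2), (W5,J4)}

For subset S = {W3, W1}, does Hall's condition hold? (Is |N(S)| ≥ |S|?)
Yes: |N(S)| = 3, |S| = 2

Subset S = {W3, W1}
Neighbors N(S) = {J1, J2, J3}

|N(S)| = 3, |S| = 2
Hall's condition: |N(S)| ≥ |S| is satisfied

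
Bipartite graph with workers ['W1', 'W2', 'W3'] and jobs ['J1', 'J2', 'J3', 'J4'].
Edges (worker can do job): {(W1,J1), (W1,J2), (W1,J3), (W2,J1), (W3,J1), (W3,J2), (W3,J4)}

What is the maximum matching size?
Maximum matching size = 3

Maximum matching: {(W1,J3), (W2,J1), (W3,J2)}
Size: 3

This assigns 3 workers to 3 distinct jobs.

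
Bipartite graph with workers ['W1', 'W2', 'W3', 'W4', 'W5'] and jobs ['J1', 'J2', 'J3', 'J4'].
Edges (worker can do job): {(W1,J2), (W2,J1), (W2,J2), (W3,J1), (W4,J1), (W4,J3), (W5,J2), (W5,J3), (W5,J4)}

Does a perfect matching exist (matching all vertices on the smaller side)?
Yes, perfect matching exists (size 4)

Perfect matching: {(W1,J2), (W3,J1), (W4,J3), (W5,J4)}
All 4 vertices on the smaller side are matched.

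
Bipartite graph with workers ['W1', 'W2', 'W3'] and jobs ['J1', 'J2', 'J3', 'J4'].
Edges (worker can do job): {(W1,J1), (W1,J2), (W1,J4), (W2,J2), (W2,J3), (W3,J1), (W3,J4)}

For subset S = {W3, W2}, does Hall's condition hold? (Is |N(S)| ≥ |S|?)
Yes: |N(S)| = 4, |S| = 2

Subset S = {W3, W2}
Neighbors N(S) = {J1, J2, J3, J4}

|N(S)| = 4, |S| = 2
Hall's condition: |N(S)| ≥ |S| is satisfied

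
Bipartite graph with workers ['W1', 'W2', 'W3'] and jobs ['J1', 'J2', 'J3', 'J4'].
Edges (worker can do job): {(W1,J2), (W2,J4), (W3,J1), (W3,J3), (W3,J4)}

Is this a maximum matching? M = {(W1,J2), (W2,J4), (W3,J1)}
Yes, size 3 is maximum

Proposed matching has size 3.
Maximum matching size for this graph: 3.

This is a maximum matching.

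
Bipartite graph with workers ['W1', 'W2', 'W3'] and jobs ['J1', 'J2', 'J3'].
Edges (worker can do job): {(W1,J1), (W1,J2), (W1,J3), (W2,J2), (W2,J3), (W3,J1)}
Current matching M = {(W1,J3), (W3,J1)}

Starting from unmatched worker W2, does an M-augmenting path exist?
Yes: W2 → J2

An M-augmenting path alternates non-matching / matching edges, starting and ending at unmatched vertices.
Path: W2 → J2
(J2 is unmatched in M, so the path is augmenting.)
Flipping edges along this path would increase |M| from 2 to 3.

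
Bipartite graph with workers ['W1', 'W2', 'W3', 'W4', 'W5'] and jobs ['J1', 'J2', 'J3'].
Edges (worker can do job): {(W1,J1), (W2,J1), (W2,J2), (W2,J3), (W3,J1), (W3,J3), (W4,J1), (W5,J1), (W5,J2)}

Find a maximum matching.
Matching: {(W2,J2), (W3,J3), (W5,J1)}

Maximum matching (size 3):
  W2 → J2
  W3 → J3
  W5 → J1

Each worker is assigned to at most one job, and each job to at most one worker.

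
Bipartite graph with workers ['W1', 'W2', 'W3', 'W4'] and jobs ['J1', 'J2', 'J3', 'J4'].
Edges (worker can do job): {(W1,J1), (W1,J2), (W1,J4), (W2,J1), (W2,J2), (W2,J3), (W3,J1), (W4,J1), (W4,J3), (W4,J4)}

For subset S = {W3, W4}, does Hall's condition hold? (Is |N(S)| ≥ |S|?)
Yes: |N(S)| = 3, |S| = 2

Subset S = {W3, W4}
Neighbors N(S) = {J1, J3, J4}

|N(S)| = 3, |S| = 2
Hall's condition: |N(S)| ≥ |S| is satisfied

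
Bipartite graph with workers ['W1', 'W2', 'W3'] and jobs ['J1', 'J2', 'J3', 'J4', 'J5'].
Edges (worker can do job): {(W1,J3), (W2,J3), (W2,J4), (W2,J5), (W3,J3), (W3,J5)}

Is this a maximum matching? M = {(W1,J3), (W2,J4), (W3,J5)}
Yes, size 3 is maximum

Proposed matching has size 3.
Maximum matching size for this graph: 3.

This is a maximum matching.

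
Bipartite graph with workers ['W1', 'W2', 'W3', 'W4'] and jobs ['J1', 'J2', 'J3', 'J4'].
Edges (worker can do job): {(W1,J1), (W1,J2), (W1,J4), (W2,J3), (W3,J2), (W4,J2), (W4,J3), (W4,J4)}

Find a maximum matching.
Matching: {(W1,J1), (W2,J3), (W3,J2), (W4,J4)}

Maximum matching (size 4):
  W1 → J1
  W2 → J3
  W3 → J2
  W4 → J4

Each worker is assigned to at most one job, and each job to at most one worker.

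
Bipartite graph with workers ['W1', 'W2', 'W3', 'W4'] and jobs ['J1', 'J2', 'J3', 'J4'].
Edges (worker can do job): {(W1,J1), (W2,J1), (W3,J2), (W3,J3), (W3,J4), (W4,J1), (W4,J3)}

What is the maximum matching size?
Maximum matching size = 3

Maximum matching: {(W1,J1), (W3,J2), (W4,J3)}
Size: 3

This assigns 3 workers to 3 distinct jobs.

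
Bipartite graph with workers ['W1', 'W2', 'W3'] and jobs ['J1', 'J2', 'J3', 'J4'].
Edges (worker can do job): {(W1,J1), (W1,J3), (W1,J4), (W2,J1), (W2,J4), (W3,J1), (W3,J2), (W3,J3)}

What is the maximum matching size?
Maximum matching size = 3

Maximum matching: {(W1,J3), (W2,J4), (W3,J1)}
Size: 3

This assigns 3 workers to 3 distinct jobs.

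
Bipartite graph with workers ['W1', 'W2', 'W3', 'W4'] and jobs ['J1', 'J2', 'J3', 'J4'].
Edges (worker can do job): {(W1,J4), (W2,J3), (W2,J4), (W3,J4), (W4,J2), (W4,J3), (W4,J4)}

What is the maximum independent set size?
Maximum independent set = 5

By König's theorem:
- Min vertex cover = Max matching = 3
- Max independent set = Total vertices - Min vertex cover
- Max independent set = 8 - 3 = 5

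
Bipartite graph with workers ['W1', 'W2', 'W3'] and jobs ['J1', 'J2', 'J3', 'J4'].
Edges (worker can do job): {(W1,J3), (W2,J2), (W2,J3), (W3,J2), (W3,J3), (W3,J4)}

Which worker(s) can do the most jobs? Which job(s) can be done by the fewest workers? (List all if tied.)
Most versatile: W3 (3 jobs); Least covered: J1 (0 workers)

Worker degrees (jobs they can do): W1:1, W2:2, W3:3
Job degrees (workers who can do it): J1:0, J2:2, J3:3, J4:1

Maximum worker degree is 3, achieved by: W3
Minimum job degree is 0, achieved by: J1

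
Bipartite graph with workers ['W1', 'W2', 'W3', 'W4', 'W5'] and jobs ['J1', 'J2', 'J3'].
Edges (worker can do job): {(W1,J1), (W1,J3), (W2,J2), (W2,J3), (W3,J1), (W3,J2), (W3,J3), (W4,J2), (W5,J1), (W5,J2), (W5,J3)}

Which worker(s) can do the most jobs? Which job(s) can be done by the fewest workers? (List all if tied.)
Most versatile: W3, W5 (3 jobs); Least covered: J1 (3 workers)

Worker degrees (jobs they can do): W1:2, W2:2, W3:3, W4:1, W5:3
Job degrees (workers who can do it): J1:3, J2:4, J3:4

Maximum worker degree is 3, achieved by: W3, W5
Minimum job degree is 3, achieved by: J1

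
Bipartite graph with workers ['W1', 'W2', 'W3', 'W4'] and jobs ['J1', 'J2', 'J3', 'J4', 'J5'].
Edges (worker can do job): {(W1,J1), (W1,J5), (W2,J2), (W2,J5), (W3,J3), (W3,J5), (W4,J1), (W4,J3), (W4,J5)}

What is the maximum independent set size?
Maximum independent set = 5

By König's theorem:
- Min vertex cover = Max matching = 4
- Max independent set = Total vertices - Min vertex cover
- Max independent set = 9 - 4 = 5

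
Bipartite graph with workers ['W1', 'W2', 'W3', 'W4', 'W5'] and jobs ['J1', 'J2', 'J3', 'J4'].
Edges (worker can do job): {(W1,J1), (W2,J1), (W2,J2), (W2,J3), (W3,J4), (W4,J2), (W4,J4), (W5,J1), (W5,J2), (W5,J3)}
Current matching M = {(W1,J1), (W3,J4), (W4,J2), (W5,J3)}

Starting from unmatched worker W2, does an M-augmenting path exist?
No augmenting path from W2

Alternating search from W2 reaches jobs: {J1, J2, J3, J4}.
Every reachable job is already matched in M, and following those matched edges back to workers exposes no further unvisited jobs.
No M-augmenting path from W2 exists.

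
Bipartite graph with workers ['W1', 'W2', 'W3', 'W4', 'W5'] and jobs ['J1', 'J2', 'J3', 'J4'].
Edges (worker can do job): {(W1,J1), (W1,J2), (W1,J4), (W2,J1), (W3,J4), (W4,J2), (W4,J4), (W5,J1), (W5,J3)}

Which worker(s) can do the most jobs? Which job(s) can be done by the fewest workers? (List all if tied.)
Most versatile: W1 (3 jobs); Least covered: J3 (1 workers)

Worker degrees (jobs they can do): W1:3, W2:1, W3:1, W4:2, W5:2
Job degrees (workers who can do it): J1:3, J2:2, J3:1, J4:3

Maximum worker degree is 3, achieved by: W1
Minimum job degree is 1, achieved by: J3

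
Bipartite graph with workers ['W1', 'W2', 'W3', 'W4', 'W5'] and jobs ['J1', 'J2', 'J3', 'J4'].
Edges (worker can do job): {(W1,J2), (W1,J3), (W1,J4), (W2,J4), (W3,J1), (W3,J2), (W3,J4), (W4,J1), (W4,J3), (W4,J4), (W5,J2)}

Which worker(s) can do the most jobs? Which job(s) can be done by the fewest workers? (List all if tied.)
Most versatile: W1, W3, W4 (3 jobs); Least covered: J1, J3 (2 workers)

Worker degrees (jobs they can do): W1:3, W2:1, W3:3, W4:3, W5:1
Job degrees (workers who can do it): J1:2, J2:3, J3:2, J4:4

Maximum worker degree is 3, achieved by: W1, W3, W4
Minimum job degree is 2, achieved by: J1, J3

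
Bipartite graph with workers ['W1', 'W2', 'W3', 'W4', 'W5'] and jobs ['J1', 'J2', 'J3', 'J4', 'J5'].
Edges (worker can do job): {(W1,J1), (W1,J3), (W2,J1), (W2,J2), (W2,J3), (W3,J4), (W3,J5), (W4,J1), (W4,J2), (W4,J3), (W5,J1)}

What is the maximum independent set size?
Maximum independent set = 6

By König's theorem:
- Min vertex cover = Max matching = 4
- Max independent set = Total vertices - Min vertex cover
- Max independent set = 10 - 4 = 6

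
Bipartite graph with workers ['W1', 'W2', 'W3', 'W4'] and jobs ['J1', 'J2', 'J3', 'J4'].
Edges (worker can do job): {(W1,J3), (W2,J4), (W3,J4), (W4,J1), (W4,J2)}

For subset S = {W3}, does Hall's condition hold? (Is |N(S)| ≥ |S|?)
Yes: |N(S)| = 1, |S| = 1

Subset S = {W3}
Neighbors N(S) = {J4}

|N(S)| = 1, |S| = 1
Hall's condition: |N(S)| ≥ |S| is satisfied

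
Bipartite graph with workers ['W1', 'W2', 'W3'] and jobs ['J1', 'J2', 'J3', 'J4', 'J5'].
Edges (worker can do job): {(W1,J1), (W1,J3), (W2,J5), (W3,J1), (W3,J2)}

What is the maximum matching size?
Maximum matching size = 3

Maximum matching: {(W1,J3), (W2,J5), (W3,J1)}
Size: 3

This assigns 3 workers to 3 distinct jobs.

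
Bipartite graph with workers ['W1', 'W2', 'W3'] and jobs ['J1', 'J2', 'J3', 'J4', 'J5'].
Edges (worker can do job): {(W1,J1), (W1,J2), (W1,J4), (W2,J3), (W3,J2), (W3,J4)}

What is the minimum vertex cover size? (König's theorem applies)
Minimum vertex cover size = 3

By König's theorem: in bipartite graphs,
min vertex cover = max matching = 3

Maximum matching has size 3, so minimum vertex cover also has size 3.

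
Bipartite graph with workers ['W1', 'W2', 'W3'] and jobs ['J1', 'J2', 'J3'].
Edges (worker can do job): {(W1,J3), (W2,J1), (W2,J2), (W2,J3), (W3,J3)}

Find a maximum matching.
Matching: {(W2,J2), (W3,J3)}

Maximum matching (size 2):
  W2 → J2
  W3 → J3

Each worker is assigned to at most one job, and each job to at most one worker.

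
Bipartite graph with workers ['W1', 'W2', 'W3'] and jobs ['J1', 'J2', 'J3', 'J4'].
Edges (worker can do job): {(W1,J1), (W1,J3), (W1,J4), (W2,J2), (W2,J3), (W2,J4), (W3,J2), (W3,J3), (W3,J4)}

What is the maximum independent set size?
Maximum independent set = 4

By König's theorem:
- Min vertex cover = Max matching = 3
- Max independent set = Total vertices - Min vertex cover
- Max independent set = 7 - 3 = 4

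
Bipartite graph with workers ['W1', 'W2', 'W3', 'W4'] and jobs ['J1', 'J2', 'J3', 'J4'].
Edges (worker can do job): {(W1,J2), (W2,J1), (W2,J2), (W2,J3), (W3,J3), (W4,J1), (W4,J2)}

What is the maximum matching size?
Maximum matching size = 3

Maximum matching: {(W2,J1), (W3,J3), (W4,J2)}
Size: 3

This assigns 3 workers to 3 distinct jobs.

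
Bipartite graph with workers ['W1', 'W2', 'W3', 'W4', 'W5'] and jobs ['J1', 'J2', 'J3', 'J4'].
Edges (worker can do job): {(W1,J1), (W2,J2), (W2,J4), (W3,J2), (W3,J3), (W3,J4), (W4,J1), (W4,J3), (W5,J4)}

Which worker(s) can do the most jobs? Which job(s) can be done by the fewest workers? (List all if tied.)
Most versatile: W3 (3 jobs); Least covered: J1, J2, J3 (2 workers)

Worker degrees (jobs they can do): W1:1, W2:2, W3:3, W4:2, W5:1
Job degrees (workers who can do it): J1:2, J2:2, J3:2, J4:3

Maximum worker degree is 3, achieved by: W3
Minimum job degree is 2, achieved by: J1, J2, J3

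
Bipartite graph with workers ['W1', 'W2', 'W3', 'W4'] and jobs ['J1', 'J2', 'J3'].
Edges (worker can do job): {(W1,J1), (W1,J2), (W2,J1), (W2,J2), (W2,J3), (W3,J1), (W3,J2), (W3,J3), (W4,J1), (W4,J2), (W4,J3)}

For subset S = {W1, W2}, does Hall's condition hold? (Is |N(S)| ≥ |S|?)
Yes: |N(S)| = 3, |S| = 2

Subset S = {W1, W2}
Neighbors N(S) = {J1, J2, J3}

|N(S)| = 3, |S| = 2
Hall's condition: |N(S)| ≥ |S| is satisfied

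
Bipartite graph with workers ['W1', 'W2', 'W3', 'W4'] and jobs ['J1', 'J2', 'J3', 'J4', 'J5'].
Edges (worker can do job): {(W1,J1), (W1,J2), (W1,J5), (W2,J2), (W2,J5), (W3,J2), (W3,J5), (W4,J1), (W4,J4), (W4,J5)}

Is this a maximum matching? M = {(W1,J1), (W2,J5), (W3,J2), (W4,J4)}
Yes, size 4 is maximum

Proposed matching has size 4.
Maximum matching size for this graph: 4.

This is a maximum matching.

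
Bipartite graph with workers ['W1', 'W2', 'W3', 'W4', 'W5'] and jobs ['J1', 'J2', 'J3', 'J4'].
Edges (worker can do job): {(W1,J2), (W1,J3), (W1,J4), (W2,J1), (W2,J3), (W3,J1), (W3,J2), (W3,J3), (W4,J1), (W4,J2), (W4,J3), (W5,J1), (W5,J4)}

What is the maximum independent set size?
Maximum independent set = 5

By König's theorem:
- Min vertex cover = Max matching = 4
- Max independent set = Total vertices - Min vertex cover
- Max independent set = 9 - 4 = 5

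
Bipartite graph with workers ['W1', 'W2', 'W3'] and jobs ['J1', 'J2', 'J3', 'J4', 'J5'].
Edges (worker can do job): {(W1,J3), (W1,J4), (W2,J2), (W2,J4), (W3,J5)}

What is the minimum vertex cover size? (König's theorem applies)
Minimum vertex cover size = 3

By König's theorem: in bipartite graphs,
min vertex cover = max matching = 3

Maximum matching has size 3, so minimum vertex cover also has size 3.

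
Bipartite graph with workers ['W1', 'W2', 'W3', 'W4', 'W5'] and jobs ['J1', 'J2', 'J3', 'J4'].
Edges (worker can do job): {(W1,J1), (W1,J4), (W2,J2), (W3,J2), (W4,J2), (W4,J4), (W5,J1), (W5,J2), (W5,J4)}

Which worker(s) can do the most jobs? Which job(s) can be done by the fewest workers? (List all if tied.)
Most versatile: W5 (3 jobs); Least covered: J3 (0 workers)

Worker degrees (jobs they can do): W1:2, W2:1, W3:1, W4:2, W5:3
Job degrees (workers who can do it): J1:2, J2:4, J3:0, J4:3

Maximum worker degree is 3, achieved by: W5
Minimum job degree is 0, achieved by: J3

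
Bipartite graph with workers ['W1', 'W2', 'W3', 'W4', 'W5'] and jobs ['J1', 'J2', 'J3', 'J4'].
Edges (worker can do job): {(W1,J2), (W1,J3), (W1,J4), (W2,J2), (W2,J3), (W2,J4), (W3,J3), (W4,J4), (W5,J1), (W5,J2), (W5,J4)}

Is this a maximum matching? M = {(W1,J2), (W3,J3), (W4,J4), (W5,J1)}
Yes, size 4 is maximum

Proposed matching has size 4.
Maximum matching size for this graph: 4.

This is a maximum matching.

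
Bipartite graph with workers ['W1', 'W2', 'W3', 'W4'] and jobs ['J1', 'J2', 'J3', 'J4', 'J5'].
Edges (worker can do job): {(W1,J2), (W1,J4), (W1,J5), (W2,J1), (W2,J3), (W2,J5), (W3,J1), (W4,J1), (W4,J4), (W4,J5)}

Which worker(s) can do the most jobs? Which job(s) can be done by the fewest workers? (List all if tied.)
Most versatile: W1, W2, W4 (3 jobs); Least covered: J2, J3 (1 workers)

Worker degrees (jobs they can do): W1:3, W2:3, W3:1, W4:3
Job degrees (workers who can do it): J1:3, J2:1, J3:1, J4:2, J5:3

Maximum worker degree is 3, achieved by: W1, W2, W4
Minimum job degree is 1, achieved by: J2, J3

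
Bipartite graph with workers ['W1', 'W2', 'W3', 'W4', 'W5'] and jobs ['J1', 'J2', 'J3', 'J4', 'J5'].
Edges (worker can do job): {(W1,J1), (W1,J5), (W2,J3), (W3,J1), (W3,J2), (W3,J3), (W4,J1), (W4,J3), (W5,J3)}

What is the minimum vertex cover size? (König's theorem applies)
Minimum vertex cover size = 4

By König's theorem: in bipartite graphs,
min vertex cover = max matching = 4

Maximum matching has size 4, so minimum vertex cover also has size 4.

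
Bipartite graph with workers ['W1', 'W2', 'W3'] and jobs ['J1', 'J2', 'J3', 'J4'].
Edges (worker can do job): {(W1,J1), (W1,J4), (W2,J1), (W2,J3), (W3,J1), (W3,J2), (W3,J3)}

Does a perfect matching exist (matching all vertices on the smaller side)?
Yes, perfect matching exists (size 3)

Perfect matching: {(W1,J4), (W2,J3), (W3,J1)}
All 3 vertices on the smaller side are matched.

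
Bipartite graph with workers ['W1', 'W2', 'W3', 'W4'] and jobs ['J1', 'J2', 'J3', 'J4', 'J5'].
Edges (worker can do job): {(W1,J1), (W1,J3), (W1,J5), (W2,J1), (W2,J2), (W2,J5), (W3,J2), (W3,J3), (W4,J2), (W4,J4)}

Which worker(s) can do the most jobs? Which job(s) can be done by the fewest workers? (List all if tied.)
Most versatile: W1, W2 (3 jobs); Least covered: J4 (1 workers)

Worker degrees (jobs they can do): W1:3, W2:3, W3:2, W4:2
Job degrees (workers who can do it): J1:2, J2:3, J3:2, J4:1, J5:2

Maximum worker degree is 3, achieved by: W1, W2
Minimum job degree is 1, achieved by: J4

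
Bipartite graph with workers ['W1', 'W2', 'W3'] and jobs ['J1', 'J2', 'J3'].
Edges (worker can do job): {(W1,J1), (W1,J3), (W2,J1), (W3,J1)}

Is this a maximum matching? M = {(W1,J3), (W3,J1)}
Yes, size 2 is maximum

Proposed matching has size 2.
Maximum matching size for this graph: 2.

This is a maximum matching.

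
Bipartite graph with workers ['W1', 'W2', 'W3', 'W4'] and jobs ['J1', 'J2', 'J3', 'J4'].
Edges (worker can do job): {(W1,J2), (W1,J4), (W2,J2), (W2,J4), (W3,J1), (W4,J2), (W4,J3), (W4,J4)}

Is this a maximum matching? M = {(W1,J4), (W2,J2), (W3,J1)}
No, size 3 is not maximum

Proposed matching has size 3.
Maximum matching size for this graph: 4.

This is NOT maximum - can be improved to size 4.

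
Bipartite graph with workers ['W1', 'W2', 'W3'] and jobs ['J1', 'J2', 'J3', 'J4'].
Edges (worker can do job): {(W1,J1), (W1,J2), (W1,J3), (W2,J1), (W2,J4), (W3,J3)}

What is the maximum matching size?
Maximum matching size = 3

Maximum matching: {(W1,J2), (W2,J4), (W3,J3)}
Size: 3

This assigns 3 workers to 3 distinct jobs.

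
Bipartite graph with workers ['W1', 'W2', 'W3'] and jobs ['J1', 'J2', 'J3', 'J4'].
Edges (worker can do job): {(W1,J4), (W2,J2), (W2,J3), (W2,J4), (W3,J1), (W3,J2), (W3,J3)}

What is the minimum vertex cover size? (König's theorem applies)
Minimum vertex cover size = 3

By König's theorem: in bipartite graphs,
min vertex cover = max matching = 3

Maximum matching has size 3, so minimum vertex cover also has size 3.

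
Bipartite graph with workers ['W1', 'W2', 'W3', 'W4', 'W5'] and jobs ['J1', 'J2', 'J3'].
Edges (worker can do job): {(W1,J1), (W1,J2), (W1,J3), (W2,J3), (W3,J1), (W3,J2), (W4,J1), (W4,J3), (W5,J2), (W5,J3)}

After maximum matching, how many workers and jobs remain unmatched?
Unmatched: 2 workers, 0 jobs

Maximum matching size: 3
Workers: 5 total, 3 matched, 2 unmatched
Jobs: 3 total, 3 matched, 0 unmatched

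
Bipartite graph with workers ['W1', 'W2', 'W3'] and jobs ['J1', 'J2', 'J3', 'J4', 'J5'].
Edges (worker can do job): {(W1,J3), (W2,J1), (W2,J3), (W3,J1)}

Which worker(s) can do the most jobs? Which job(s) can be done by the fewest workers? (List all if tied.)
Most versatile: W2 (2 jobs); Least covered: J2, J4, J5 (0 workers)

Worker degrees (jobs they can do): W1:1, W2:2, W3:1
Job degrees (workers who can do it): J1:2, J2:0, J3:2, J4:0, J5:0

Maximum worker degree is 2, achieved by: W2
Minimum job degree is 0, achieved by: J2, J4, J5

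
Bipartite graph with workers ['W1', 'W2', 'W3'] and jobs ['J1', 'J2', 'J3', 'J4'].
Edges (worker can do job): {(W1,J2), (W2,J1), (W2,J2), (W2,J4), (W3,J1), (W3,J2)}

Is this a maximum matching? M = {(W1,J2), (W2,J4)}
No, size 2 is not maximum

Proposed matching has size 2.
Maximum matching size for this graph: 3.

This is NOT maximum - can be improved to size 3.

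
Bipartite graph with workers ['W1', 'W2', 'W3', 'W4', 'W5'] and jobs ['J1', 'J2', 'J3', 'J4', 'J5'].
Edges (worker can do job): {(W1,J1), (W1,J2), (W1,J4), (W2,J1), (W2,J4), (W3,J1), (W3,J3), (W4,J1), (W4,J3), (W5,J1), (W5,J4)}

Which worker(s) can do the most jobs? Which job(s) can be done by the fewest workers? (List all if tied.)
Most versatile: W1 (3 jobs); Least covered: J5 (0 workers)

Worker degrees (jobs they can do): W1:3, W2:2, W3:2, W4:2, W5:2
Job degrees (workers who can do it): J1:5, J2:1, J3:2, J4:3, J5:0

Maximum worker degree is 3, achieved by: W1
Minimum job degree is 0, achieved by: J5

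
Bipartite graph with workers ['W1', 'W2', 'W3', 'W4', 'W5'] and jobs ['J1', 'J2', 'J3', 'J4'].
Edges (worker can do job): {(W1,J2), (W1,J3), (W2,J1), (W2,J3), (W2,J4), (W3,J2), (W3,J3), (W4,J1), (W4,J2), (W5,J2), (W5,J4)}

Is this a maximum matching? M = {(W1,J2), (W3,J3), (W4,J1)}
No, size 3 is not maximum

Proposed matching has size 3.
Maximum matching size for this graph: 4.

This is NOT maximum - can be improved to size 4.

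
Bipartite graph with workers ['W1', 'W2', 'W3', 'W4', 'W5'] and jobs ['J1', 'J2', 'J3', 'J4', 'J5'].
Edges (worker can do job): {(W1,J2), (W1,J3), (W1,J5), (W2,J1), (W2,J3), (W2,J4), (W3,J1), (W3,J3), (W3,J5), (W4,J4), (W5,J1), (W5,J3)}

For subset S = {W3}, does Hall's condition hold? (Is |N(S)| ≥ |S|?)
Yes: |N(S)| = 3, |S| = 1

Subset S = {W3}
Neighbors N(S) = {J1, J3, J5}

|N(S)| = 3, |S| = 1
Hall's condition: |N(S)| ≥ |S| is satisfied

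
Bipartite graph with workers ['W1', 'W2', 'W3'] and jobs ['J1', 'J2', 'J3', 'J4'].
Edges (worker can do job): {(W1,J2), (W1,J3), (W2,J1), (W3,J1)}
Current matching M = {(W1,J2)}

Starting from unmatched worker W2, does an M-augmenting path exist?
Yes: W2 → J1

An M-augmenting path alternates non-matching / matching edges, starting and ending at unmatched vertices.
Path: W2 → J1
(J1 is unmatched in M, so the path is augmenting.)
Flipping edges along this path would increase |M| from 1 to 2.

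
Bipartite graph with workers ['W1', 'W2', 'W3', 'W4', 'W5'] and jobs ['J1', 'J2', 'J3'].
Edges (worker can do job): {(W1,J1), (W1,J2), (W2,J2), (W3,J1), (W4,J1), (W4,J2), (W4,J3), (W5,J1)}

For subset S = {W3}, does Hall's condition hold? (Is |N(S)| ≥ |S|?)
Yes: |N(S)| = 1, |S| = 1

Subset S = {W3}
Neighbors N(S) = {J1}

|N(S)| = 1, |S| = 1
Hall's condition: |N(S)| ≥ |S| is satisfied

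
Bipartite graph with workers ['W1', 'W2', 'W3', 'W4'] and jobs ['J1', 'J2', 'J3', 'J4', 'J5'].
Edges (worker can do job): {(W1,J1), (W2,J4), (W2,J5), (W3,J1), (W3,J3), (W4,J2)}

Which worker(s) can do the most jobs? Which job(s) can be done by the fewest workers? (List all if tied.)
Most versatile: W2, W3 (2 jobs); Least covered: J2, J3, J4, J5 (1 workers)

Worker degrees (jobs they can do): W1:1, W2:2, W3:2, W4:1
Job degrees (workers who can do it): J1:2, J2:1, J3:1, J4:1, J5:1

Maximum worker degree is 2, achieved by: W2, W3
Minimum job degree is 1, achieved by: J2, J3, J4, J5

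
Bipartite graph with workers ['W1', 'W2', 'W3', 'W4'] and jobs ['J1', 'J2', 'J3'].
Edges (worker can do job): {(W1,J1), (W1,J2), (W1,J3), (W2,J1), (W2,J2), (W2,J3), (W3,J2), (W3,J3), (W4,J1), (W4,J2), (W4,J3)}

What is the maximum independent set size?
Maximum independent set = 4

By König's theorem:
- Min vertex cover = Max matching = 3
- Max independent set = Total vertices - Min vertex cover
- Max independent set = 7 - 3 = 4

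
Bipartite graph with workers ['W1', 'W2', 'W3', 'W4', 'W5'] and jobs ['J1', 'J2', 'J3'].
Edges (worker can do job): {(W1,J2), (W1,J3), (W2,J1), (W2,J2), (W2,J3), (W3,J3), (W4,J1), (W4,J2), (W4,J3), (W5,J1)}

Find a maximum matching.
Matching: {(W3,J3), (W4,J2), (W5,J1)}

Maximum matching (size 3):
  W3 → J3
  W4 → J2
  W5 → J1

Each worker is assigned to at most one job, and each job to at most one worker.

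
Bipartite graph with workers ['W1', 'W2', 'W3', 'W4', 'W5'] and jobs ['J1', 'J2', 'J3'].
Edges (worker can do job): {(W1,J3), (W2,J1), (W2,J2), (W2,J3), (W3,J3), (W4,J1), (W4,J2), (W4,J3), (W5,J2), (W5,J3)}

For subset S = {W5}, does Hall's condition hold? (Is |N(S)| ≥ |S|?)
Yes: |N(S)| = 2, |S| = 1

Subset S = {W5}
Neighbors N(S) = {J2, J3}

|N(S)| = 2, |S| = 1
Hall's condition: |N(S)| ≥ |S| is satisfied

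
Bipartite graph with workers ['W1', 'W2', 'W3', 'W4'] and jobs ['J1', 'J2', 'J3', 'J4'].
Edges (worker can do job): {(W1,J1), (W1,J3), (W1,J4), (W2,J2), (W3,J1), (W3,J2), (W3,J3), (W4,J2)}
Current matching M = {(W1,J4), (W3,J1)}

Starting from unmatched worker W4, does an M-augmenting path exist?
Yes: W4 → J2

An M-augmenting path alternates non-matching / matching edges, starting and ending at unmatched vertices.
Path: W4 → J2
(J2 is unmatched in M, so the path is augmenting.)
Flipping edges along this path would increase |M| from 2 to 3.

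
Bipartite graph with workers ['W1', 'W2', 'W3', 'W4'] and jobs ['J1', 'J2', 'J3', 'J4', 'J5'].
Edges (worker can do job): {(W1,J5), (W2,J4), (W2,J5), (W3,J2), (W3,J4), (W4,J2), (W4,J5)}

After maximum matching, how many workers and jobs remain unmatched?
Unmatched: 1 workers, 2 jobs

Maximum matching size: 3
Workers: 4 total, 3 matched, 1 unmatched
Jobs: 5 total, 3 matched, 2 unmatched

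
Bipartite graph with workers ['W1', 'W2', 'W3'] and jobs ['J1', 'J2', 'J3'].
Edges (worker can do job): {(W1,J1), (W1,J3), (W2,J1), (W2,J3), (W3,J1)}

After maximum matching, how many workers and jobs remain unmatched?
Unmatched: 1 workers, 1 jobs

Maximum matching size: 2
Workers: 3 total, 2 matched, 1 unmatched
Jobs: 3 total, 2 matched, 1 unmatched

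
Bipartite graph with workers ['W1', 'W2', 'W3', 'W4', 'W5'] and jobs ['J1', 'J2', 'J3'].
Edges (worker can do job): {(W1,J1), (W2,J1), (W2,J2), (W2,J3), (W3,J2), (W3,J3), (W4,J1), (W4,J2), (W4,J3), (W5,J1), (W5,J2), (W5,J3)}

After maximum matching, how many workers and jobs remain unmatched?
Unmatched: 2 workers, 0 jobs

Maximum matching size: 3
Workers: 5 total, 3 matched, 2 unmatched
Jobs: 3 total, 3 matched, 0 unmatched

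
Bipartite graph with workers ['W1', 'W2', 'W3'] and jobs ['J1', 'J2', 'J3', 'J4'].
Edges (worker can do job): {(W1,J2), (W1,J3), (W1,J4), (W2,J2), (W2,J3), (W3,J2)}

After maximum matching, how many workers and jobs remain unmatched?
Unmatched: 0 workers, 1 jobs

Maximum matching size: 3
Workers: 3 total, 3 matched, 0 unmatched
Jobs: 4 total, 3 matched, 1 unmatched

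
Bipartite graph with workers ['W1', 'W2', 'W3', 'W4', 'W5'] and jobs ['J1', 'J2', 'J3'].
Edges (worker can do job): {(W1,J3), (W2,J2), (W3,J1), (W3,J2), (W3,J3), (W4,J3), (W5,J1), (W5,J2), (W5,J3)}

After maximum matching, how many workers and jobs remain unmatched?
Unmatched: 2 workers, 0 jobs

Maximum matching size: 3
Workers: 5 total, 3 matched, 2 unmatched
Jobs: 3 total, 3 matched, 0 unmatched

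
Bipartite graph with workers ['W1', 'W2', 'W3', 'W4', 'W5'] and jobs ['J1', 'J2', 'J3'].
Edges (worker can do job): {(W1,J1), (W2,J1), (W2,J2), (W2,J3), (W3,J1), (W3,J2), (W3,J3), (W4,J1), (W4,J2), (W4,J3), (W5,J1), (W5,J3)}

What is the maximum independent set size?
Maximum independent set = 5

By König's theorem:
- Min vertex cover = Max matching = 3
- Max independent set = Total vertices - Min vertex cover
- Max independent set = 8 - 3 = 5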